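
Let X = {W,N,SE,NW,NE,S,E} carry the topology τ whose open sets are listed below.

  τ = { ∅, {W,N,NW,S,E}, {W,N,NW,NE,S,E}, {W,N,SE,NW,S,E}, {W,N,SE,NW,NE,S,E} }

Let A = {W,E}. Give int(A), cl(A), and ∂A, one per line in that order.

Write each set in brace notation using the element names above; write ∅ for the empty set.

opens ⊆ A: ∅; union → int = ∅
complement {N,SE,NW,NE,S}; its interior ∅; cl(A) = X∖∅ = {W,N,SE,NW,NE,S,E}
boundary = {W,N,SE,NW,NE,S,E} ∖ ∅ = {W,N,SE,NW,NE,S,E}

int(A) = ∅
cl(A)  = {W,N,SE,NW,NE,S,E}
∂A     = {W,N,SE,NW,NE,S,E}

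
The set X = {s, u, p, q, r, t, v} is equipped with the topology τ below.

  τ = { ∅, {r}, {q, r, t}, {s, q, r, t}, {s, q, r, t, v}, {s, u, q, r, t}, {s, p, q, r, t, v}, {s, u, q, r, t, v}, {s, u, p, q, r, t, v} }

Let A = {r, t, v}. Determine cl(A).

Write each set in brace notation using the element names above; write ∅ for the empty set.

complement {s, u, p, q}; its interior ∅; cl(A) = X∖∅ = {s, u, p, q, r, t, v}

{s, u, p, q, r, t, v}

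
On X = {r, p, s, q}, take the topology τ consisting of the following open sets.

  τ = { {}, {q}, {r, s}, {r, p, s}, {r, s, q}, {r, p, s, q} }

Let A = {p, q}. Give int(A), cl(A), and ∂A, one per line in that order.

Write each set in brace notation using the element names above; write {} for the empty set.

open subsets of A: {}, {q}; so int(A) = {q}
closure: X∖int(X∖A) = X∖{r, s} = {p, q}
∂A = {p, q} minus {q} = {p}

int(A) = {q}
cl(A)  = {p, q}
∂A     = {p}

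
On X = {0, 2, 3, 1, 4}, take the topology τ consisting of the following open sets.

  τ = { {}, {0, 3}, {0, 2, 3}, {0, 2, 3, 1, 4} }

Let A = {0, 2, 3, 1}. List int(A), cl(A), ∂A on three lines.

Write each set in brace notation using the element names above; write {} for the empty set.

int(A) = {0, 2, 3}
cl(A)  = {0, 2, 3, 1, 4}
∂A     = {1, 4}

interior: largest open inside A is {0, 2, 3} (from {}, {0, 3}, {0, 2, 3})
cl via duality: int({4}) = {}, so X∖{} = {0, 2, 3, 1, 4}
cl∖int = {1, 4}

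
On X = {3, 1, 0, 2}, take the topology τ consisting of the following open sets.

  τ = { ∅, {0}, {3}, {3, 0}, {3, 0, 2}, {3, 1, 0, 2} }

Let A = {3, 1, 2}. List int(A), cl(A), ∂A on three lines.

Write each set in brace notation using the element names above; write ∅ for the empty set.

U open, U⊆A: ∅, {3}. int(A) = ⋃ = {3}
X∖A={0}, int(X∖A)={0}, hence cl(A)={3, 1, 2}
∂A: remove int from cl → {1, 2}

int(A) = {3}
cl(A)  = {3, 1, 2}
∂A     = {1, 2}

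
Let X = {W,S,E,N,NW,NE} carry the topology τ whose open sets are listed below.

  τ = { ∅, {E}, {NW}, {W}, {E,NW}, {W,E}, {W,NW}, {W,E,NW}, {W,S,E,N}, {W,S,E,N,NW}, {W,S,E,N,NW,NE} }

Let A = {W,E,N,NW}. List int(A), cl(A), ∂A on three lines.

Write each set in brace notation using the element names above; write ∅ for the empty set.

int(A) = {W,E,NW}
cl(A)  = {W,S,E,N,NW,NE}
∂A     = {S,N,NE}

opens ⊆ A: ∅, {NW}, {E}, {W}, {W,NW}, {E,NW}, {W,E}, {W,E,NW}; union → int = {W,E,NW}
complement {S,NE}; its interior ∅; cl(A) = X∖∅ = {W,S,E,N,NW,NE}
boundary = {W,S,E,N,NW,NE} ∖ {W,E,NW} = {S,N,NE}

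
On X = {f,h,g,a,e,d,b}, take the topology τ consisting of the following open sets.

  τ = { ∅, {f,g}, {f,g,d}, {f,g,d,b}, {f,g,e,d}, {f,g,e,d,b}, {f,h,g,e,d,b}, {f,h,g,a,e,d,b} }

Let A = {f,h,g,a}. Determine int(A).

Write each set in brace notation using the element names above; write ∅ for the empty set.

U open, U⊆A: ∅, {f,g}. int(A) = ⋃ = {f,g}

{f,g}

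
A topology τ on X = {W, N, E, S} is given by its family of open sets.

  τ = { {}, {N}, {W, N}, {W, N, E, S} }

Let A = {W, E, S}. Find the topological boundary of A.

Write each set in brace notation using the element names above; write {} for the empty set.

{W, E, S}

opens ⊆ A: {}; union → int = {}
complement {N}; its interior {N}; cl(A) = X∖{N} = {W, E, S}
boundary = {W, E, S} ∖ {} = {W, E, S}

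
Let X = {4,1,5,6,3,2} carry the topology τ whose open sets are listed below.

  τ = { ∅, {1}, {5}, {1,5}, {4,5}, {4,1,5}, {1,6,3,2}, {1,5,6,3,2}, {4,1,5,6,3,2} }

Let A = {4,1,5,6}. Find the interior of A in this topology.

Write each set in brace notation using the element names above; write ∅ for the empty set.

{4,1,5}

interior: largest open inside A is {4,1,5} (from ∅, {5}, {1}, {1,5}, {4,5}, {4,1,5})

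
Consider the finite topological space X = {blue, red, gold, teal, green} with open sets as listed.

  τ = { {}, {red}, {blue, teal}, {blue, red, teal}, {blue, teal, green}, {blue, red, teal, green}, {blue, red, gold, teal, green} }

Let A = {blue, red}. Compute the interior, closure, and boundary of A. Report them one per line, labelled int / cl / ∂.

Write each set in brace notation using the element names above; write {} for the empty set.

interior: largest open inside A is {red} (from {}, {red})
cl via duality: int({gold, teal, green}) = {}, so X∖{} = {blue, red, gold, teal, green}
cl∖int = {blue, gold, teal, green}

int(A) = {red}
cl(A)  = {blue, red, gold, teal, green}
∂A     = {blue, gold, teal, green}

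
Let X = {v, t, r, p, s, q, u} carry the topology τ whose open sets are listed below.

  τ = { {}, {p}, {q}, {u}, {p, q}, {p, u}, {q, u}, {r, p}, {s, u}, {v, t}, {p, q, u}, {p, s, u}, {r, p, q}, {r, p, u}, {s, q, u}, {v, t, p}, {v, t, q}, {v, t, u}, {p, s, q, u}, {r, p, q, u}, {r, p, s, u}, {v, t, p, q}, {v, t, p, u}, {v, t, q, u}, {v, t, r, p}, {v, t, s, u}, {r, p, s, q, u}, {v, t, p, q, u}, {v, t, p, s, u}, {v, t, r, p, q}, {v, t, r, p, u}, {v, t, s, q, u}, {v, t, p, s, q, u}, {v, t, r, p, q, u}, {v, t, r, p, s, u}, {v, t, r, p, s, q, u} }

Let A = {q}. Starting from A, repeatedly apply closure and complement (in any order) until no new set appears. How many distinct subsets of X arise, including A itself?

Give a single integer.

closure: X∖int(X∖A) = X∖{v, t, r, p, s, u} = {q}
Let k=closure and c=complement:
  1. A     = {q}
  2. cA    = {v, t, r, p, s, u}
— saturated at 2

2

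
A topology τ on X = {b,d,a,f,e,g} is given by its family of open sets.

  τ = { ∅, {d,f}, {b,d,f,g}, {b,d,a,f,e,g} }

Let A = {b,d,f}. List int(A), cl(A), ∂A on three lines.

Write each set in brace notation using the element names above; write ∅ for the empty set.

int(A) = {d,f}
cl(A)  = {b,d,a,f,e,g}
∂A     = {b,a,e,g}

opens ⊆ A: ∅, {d,f}; union → int = {d,f}
complement {a,e,g}; its interior ∅; cl(A) = X∖∅ = {b,d,a,f,e,g}
boundary = {b,d,a,f,e,g} ∖ {d,f} = {b,a,e,g}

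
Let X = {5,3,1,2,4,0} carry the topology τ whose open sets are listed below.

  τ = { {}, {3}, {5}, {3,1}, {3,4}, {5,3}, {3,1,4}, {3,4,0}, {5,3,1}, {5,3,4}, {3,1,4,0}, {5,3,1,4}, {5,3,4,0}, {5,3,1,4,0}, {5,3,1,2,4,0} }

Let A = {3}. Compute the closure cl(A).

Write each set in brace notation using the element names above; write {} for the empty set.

{3,1,2,4,0}

complement {5,1,2,4,0}; its interior {5}; cl(A) = X∖{5} = {3,1,2,4,0}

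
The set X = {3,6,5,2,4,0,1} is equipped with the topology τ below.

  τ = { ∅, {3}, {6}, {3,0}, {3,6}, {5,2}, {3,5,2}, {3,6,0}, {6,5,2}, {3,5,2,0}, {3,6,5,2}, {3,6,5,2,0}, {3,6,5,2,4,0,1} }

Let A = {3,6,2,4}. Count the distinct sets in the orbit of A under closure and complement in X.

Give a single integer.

closure: X∖int(X∖A) = X∖∅ = {3,6,5,2,4,0,1}
Let k=closure and c=complement:
  1. A     = {3,6,2,4}
  2. kA    = {3,6,5,2,4,0,1}
  3. cA    = {5,0,1}
  4. ckA   = ∅
  5. kcA   = {5,2,4,0,1}
  6. ckcA  = {3,6}
  7. kckcA = {3,6,4,0,1}
  8. ckckcA = {5,2}
  9. kckckcA = {5,2,4,1}
  10. ckckckcA = {3,6,0}
— saturated at 10

10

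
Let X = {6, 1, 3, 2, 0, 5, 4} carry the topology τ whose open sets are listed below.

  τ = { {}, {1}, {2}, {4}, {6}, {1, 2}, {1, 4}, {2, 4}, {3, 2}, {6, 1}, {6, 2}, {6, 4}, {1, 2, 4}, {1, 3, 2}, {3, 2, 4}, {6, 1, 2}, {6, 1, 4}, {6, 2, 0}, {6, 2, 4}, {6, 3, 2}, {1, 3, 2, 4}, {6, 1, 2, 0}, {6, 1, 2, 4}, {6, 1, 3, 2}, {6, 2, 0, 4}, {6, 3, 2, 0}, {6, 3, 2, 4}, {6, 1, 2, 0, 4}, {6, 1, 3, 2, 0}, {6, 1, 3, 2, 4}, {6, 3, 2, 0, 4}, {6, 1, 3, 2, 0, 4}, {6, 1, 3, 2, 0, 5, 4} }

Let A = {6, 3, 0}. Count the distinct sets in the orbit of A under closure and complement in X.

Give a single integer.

8

closure: X∖int(X∖A) = X∖{1, 2, 4} = {6, 3, 0, 5}
Let k=closure and c=complement:
  1. A     = {6, 3, 0}
  2. kA    = {6, 3, 0, 5}
  3. cA    = {1, 2, 5, 4}
  4. ckA   = {1, 2, 4}
  5. kcA   = {1, 3, 2, 0, 5, 4}
  6. ckcA  = {6}
  7. kckcA = {6, 0, 5}
  8. ckckcA = {1, 3, 2, 4}
— saturated at 8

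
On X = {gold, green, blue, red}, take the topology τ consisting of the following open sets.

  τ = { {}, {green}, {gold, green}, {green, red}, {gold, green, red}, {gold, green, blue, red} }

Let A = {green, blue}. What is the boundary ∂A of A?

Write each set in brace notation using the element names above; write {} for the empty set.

{gold, blue, red}

U open, U⊆A: {}, {green}. int(A) = ⋃ = {green}
X∖A={gold, red}, int(X∖A)={}, hence cl(A)={gold, green, blue, red}
∂A: remove int from cl → {gold, blue, red}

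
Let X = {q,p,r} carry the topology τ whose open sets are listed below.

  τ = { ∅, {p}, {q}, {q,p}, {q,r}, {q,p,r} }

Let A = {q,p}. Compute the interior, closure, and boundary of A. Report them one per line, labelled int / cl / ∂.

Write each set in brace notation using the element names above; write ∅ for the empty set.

U open, U⊆A: ∅, {q}, {p}, {q,p}. int(A) = ⋃ = {q,p}
X∖A={r}, int(X∖A)=∅, hence cl(A)={q,p,r}
∂A: remove int from cl → {r}

int(A) = {q,p}
cl(A)  = {q,p,r}
∂A     = {r}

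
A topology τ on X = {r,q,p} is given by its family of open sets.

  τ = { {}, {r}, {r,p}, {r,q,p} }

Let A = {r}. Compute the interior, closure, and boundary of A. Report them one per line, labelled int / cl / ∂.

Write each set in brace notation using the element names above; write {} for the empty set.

interior: largest open inside A is {r} (from {}, {r})
cl via duality: int({q,p}) = {}, so X∖{} = {r,q,p}
cl∖int = {q,p}

int(A) = {r}
cl(A)  = {r,q,p}
∂A     = {q,p}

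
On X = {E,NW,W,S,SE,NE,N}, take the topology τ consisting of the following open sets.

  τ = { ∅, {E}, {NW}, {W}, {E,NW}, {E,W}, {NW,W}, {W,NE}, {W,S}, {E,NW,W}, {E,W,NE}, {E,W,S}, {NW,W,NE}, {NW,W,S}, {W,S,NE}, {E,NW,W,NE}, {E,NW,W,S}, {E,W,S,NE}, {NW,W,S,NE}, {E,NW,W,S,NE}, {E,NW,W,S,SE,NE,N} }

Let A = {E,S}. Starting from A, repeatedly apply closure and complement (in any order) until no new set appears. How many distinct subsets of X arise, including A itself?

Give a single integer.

X∖A={NW,W,SE,NE,N}, int(X∖A)={NW,W,NE}, hence cl(A)={E,S,SE,N}
Orbit (k=closure, c=complement):
  1. A     = {E,S}
  2. kA    = {E,S,SE,N}
  3. cA    = {NW,W,SE,NE,N}
  4. ckA   = {NW,W,NE}
  5. kcA   = {NW,W,S,SE,NE,N}
  6. ckcA  = {E}
  7. kckcA = {E,SE,N}
  8. ckckcA = {NW,W,S,NE}
(closed under both — stop)

8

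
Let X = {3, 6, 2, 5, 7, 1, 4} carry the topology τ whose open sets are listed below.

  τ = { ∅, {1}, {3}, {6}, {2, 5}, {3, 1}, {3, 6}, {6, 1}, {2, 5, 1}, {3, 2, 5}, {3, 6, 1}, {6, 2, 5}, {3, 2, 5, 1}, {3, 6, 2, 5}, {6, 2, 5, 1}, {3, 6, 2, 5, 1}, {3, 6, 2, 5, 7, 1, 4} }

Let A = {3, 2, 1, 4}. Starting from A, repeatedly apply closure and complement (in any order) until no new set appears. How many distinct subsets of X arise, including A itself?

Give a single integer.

10

cl via duality: int({6, 5, 7}) = {6}, so X∖{6} = {3, 2, 5, 7, 1, 4}
Write k for closure, c for complement:
  1. A     = {3, 2, 1, 4}
  2. kA    = {3, 2, 5, 7, 1, 4}
  3. cA    = {6, 5, 7}
  4. ckA   = {6}
  5. kcA   = {6, 2, 5, 7, 4}
  6. kckA  = {6, 7, 4}
  7. ckcA  = {3, 1}
  8. ckckA = {3, 2, 5, 1}
  9. kckcA = {3, 7, 1, 4}
  10. ckckcA = {6, 2, 5}
applying k or c yields no new set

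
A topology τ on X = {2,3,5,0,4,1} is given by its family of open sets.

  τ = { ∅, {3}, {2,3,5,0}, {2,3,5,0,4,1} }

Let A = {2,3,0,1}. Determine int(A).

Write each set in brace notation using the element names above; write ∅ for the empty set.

{3}

open subsets of A: ∅, {3}; so int(A) = {3}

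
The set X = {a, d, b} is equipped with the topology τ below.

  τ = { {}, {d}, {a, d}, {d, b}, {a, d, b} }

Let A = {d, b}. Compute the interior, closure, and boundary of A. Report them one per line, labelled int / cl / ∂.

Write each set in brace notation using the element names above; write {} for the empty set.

opens ⊆ A: {}, {d}, {d, b}; union → int = {d, b}
complement {a}; its interior {}; cl(A) = X∖{} = {a, d, b}
boundary = {a, d, b} ∖ {d, b} = {a}

int(A) = {d, b}
cl(A)  = {a, d, b}
∂A     = {a}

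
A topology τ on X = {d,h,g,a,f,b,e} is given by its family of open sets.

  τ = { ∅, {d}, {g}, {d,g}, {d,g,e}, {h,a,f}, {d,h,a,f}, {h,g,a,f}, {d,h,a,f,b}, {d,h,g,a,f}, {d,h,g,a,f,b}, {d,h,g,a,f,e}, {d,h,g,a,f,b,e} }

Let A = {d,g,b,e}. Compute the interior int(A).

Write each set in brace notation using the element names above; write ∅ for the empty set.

U open, U⊆A: ∅, {g}, {d}, {d,g}, {d,g,e}. int(A) = ⋃ = {d,g,e}

{d,g,e}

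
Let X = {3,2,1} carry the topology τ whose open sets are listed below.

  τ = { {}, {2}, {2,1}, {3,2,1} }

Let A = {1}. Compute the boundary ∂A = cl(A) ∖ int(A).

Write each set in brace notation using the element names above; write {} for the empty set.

{3,1}

interior: largest open inside A is {} (from {})
cl via duality: int({3,2}) = {2}, so X∖{2} = {3,1}
cl∖int = {3,1}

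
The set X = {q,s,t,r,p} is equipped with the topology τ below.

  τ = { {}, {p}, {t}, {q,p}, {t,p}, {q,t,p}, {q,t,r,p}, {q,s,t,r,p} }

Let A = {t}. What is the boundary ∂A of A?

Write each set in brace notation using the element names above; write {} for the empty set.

interior: largest open inside A is {t} (from {}, {t})
cl via duality: int({q,s,r,p}) = {q,p}, so X∖{q,p} = {s,t,r}
cl∖int = {s,r}

{s,r}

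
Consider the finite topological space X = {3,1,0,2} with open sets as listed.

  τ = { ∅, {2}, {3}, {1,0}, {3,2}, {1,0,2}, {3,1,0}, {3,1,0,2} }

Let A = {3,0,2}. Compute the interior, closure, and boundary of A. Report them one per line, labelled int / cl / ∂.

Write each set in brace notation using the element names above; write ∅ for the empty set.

interior: largest open inside A is {3,2} (from ∅, {2}, {3}, {3,2})
cl via duality: int({1}) = ∅, so X∖∅ = {3,1,0,2}
cl∖int = {1,0}

int(A) = {3,2}
cl(A)  = {3,1,0,2}
∂A     = {1,0}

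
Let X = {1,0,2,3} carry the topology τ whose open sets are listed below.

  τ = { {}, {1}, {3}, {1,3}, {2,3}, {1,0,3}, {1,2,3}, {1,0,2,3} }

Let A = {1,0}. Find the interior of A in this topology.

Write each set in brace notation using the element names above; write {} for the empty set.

{1}

opens ⊆ A: {}, {1}; union → int = {1}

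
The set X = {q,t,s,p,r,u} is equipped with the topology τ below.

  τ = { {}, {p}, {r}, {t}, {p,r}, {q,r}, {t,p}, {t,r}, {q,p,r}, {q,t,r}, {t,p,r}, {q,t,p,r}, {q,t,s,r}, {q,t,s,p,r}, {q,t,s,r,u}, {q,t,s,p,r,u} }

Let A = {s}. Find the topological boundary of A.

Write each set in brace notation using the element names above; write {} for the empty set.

opens ⊆ A: {}; union → int = {}
complement {q,t,p,r,u}; its interior {q,t,p,r}; cl(A) = X∖{q,t,p,r} = {s,u}
boundary = {s,u} ∖ {} = {s,u}

{s,u}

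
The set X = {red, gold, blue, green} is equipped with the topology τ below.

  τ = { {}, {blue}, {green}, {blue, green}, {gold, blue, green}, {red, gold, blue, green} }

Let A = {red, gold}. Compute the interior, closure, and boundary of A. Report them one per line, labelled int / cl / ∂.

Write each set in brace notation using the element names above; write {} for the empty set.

int(A) = {}
cl(A)  = {red, gold}
∂A     = {red, gold}

interior: largest open inside A is {} (from {})
cl via duality: int({blue, green}) = {blue, green}, so X∖{blue, green} = {red, gold}
cl∖int = {red, gold}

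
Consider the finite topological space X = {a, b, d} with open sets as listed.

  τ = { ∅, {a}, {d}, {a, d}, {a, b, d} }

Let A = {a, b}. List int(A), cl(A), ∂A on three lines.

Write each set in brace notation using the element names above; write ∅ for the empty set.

int(A) = {a}
cl(A)  = {a, b}
∂A     = {b}

interior: largest open inside A is {a} (from ∅, {a})
cl via duality: int({d}) = {d}, so X∖{d} = {a, b}
cl∖int = {b}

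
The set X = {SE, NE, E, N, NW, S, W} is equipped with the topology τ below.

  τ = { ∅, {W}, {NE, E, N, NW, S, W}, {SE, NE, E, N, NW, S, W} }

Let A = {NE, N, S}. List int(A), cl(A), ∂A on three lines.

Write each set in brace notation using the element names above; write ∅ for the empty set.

interior: largest open inside A is ∅ (from ∅)
cl via duality: int({SE, E, NW, W}) = {W}, so X∖{W} = {SE, NE, E, N, NW, S}
cl∖int = {SE, NE, E, N, NW, S}

int(A) = ∅
cl(A)  = {SE, NE, E, N, NW, S}
∂A     = {SE, NE, E, N, NW, S}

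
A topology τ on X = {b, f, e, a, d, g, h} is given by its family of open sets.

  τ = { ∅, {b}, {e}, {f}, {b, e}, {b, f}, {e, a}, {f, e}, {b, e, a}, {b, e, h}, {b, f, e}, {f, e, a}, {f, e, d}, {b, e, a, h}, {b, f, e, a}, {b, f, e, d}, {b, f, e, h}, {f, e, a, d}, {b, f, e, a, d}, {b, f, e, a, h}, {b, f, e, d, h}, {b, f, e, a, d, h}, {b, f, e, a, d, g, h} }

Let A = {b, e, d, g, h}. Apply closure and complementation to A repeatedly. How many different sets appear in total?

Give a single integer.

8

cl via duality: int({f, a}) = {f}, so X∖{f} = {b, e, a, d, g, h}
Write k for closure, c for complement:
  1. A     = {b, e, d, g, h}
  2. kA    = {b, e, a, d, g, h}
  3. cA    = {f, a}
  4. ckA   = {f}
  5. kcA   = {f, a, d, g}
  6. kckA  = {f, d, g}
  7. ckcA  = {b, e, h}
  8. ckckA = {b, e, a, h}
applying k or c yields no new set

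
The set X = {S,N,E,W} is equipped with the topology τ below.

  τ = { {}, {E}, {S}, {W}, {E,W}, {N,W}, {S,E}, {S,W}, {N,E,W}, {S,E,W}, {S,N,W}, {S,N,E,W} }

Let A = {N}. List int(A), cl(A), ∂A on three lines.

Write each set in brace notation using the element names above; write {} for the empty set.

U open, U⊆A: {}. int(A) = ⋃ = {}
X∖A={S,E,W}, int(X∖A)={S,E,W}, hence cl(A)={N}
∂A: remove int from cl → {N}

int(A) = {}
cl(A)  = {N}
∂A     = {N}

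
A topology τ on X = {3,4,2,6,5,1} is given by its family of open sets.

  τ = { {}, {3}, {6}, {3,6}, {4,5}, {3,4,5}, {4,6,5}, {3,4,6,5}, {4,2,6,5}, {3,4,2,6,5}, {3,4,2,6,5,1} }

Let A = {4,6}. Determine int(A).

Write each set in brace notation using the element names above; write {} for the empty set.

open subsets of A: {}, {6}; so int(A) = {6}

{6}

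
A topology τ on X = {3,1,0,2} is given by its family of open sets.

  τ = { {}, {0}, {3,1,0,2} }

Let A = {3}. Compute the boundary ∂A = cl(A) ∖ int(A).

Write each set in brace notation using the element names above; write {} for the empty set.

{3,1,2}

open subsets of A: {}; so int(A) = {}
closure: X∖int(X∖A) = X∖{0} = {3,1,2}
∂A = {3,1,2} minus {} = {3,1,2}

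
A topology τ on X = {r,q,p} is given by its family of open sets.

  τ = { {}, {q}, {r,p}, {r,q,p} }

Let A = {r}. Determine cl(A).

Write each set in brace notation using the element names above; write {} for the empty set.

cl via duality: int({q,p}) = {q}, so X∖{q} = {r,p}

{r,p}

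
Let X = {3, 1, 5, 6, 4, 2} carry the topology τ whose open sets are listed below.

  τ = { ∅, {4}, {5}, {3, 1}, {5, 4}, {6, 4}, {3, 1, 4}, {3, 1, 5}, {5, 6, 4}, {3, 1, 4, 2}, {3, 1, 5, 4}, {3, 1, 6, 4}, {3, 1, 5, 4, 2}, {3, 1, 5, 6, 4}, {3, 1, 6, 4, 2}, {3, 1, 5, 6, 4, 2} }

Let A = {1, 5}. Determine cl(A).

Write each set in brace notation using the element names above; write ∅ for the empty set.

{3, 1, 5, 2}

closure: X∖int(X∖A) = X∖{6, 4} = {3, 1, 5, 2}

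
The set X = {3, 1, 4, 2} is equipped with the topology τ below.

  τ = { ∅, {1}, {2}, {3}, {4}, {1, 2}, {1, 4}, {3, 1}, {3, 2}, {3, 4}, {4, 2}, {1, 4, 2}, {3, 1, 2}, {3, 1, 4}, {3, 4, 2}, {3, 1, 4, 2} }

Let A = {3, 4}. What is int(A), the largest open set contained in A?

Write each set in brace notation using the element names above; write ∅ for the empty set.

{3, 4}

U open, U⊆A: ∅, {4}, {3}, {3, 4}. int(A) = ⋃ = {3, 4}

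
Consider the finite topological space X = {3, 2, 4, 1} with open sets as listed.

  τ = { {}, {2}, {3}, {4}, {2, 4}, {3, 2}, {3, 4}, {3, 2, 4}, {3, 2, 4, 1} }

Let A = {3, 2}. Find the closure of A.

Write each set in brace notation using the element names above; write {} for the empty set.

X∖A={4, 1}, int(X∖A)={4}, hence cl(A)={3, 2, 1}

{3, 2, 1}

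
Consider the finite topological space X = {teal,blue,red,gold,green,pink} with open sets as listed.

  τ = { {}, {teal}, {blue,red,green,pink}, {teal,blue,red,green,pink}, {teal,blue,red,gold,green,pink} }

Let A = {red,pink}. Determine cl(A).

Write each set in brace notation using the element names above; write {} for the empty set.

X∖A={teal,blue,gold,green}, int(X∖A)={teal}, hence cl(A)={blue,red,gold,green,pink}

{blue,red,gold,green,pink}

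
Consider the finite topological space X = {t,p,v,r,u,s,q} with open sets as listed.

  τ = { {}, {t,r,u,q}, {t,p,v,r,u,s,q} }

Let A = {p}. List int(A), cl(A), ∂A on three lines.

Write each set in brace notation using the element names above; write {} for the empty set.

int(A) = {}
cl(A)  = {p,v,s}
∂A     = {p,v,s}

open subsets of A: {}; so int(A) = {}
closure: X∖int(X∖A) = X∖{t,r,u,q} = {p,v,s}
∂A = {p,v,s} minus {} = {p,v,s}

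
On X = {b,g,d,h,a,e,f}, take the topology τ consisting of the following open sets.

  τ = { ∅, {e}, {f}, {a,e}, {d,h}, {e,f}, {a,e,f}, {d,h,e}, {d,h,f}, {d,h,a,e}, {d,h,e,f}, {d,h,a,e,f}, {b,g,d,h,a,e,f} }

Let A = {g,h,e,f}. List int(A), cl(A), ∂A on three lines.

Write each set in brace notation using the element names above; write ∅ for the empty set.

int(A) = {e,f}
cl(A)  = {b,g,d,h,a,e,f}
∂A     = {b,g,d,h,a}

opens ⊆ A: ∅, {f}, {e}, {e,f}; union → int = {e,f}
complement {b,d,a}; its interior ∅; cl(A) = X∖∅ = {b,g,d,h,a,e,f}
boundary = {b,g,d,h,a,e,f} ∖ {e,f} = {b,g,d,h,a}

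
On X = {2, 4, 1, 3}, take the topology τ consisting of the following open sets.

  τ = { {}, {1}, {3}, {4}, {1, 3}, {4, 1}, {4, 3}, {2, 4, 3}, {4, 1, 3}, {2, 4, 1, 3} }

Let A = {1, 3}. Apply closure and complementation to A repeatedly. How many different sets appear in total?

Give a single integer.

4

cl via duality: int({2, 4}) = {4}, so X∖{4} = {2, 1, 3}
Write k for closure, c for complement:
  1. A     = {1, 3}
  2. kA    = {2, 1, 3}
  3. cA    = {2, 4}
  4. ckA   = {4}
applying k or c yields no new set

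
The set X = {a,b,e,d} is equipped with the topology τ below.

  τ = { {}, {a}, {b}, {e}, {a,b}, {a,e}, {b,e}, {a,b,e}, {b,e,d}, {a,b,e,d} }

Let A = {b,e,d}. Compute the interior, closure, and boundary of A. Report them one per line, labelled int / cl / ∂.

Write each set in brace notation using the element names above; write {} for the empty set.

U open, U⊆A: {}, {e}, {b}, {b,e}, {b,e,d}. int(A) = ⋃ = {b,e,d}
X∖A={a}, int(X∖A)={a}, hence cl(A)={b,e,d}
∂A: remove int from cl → {}

int(A) = {b,e,d}
cl(A)  = {b,e,d}
∂A     = {}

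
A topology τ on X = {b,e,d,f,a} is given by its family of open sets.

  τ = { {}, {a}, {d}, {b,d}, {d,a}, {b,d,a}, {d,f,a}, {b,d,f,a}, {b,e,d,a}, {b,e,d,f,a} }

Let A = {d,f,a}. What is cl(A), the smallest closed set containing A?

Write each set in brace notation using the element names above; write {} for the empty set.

{b,e,d,f,a}

closure: X∖int(X∖A) = X∖{} = {b,e,d,f,a}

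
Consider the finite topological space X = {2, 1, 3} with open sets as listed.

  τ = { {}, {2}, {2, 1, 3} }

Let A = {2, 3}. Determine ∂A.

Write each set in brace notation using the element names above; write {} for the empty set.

{1, 3}

U open, U⊆A: {}, {2}. int(A) = ⋃ = {2}
X∖A={1}, int(X∖A)={}, hence cl(A)={2, 1, 3}
∂A: remove int from cl → {1, 3}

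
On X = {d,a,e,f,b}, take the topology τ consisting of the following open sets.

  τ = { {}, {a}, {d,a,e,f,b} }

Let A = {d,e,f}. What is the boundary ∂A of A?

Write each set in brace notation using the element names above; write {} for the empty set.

{d,e,f,b}

open subsets of A: {}; so int(A) = {}
closure: X∖int(X∖A) = X∖{a} = {d,e,f,b}
∂A = {d,e,f,b} minus {} = {d,e,f,b}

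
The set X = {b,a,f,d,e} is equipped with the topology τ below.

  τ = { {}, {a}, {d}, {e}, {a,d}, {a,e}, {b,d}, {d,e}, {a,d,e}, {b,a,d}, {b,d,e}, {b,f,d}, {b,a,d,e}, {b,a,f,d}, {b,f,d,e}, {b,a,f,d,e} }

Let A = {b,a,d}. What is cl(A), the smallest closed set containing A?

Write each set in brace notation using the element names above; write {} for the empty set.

X∖A={f,e}, int(X∖A)={e}, hence cl(A)={b,a,f,d}

{b,a,f,d}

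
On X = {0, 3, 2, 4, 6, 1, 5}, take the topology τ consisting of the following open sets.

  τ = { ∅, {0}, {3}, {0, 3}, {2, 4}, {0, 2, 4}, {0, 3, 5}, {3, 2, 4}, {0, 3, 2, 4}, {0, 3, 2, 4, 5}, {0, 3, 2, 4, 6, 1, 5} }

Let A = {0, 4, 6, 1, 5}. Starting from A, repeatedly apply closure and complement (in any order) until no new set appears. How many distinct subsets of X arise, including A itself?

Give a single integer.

complement {3, 2}; its interior {3}; cl(A) = X∖{3} = {0, 2, 4, 6, 1, 5}
With k = closure, c = complement:
  1. A     = {0, 4, 6, 1, 5}
  2. kA    = {0, 2, 4, 6, 1, 5}
  3. cA    = {3, 2}
  4. ckA   = {3}
  5. kcA   = {3, 2, 4, 6, 1, 5}
  6. kckA  = {3, 6, 1, 5}
  7. ckcA  = {0}
  8. ckckA = {0, 2, 4}
  9. kckcA = {0, 6, 1, 5}
  10. ckckcA = {3, 2, 4}
k, c of each give nothing new

10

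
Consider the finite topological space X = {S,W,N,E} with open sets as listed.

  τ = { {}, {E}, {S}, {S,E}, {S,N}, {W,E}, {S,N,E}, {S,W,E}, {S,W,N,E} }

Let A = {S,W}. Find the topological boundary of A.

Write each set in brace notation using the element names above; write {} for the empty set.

{W,N}

interior: largest open inside A is {S} (from {}, {S})
cl via duality: int({N,E}) = {E}, so X∖{E} = {S,W,N}
cl∖int = {W,N}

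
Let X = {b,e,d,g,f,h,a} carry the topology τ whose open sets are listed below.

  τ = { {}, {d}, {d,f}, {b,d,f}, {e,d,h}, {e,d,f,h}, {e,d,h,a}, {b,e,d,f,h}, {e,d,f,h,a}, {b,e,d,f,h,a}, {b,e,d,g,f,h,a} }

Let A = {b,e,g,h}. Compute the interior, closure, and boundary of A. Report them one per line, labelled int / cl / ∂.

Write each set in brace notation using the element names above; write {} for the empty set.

int(A) = {}
cl(A)  = {b,e,g,h,a}
∂A     = {b,e,g,h,a}

open subsets of A: {}; so int(A) = {}
closure: X∖int(X∖A) = X∖{d,f} = {b,e,g,h,a}
∂A = {b,e,g,h,a} minus {} = {b,e,g,h,a}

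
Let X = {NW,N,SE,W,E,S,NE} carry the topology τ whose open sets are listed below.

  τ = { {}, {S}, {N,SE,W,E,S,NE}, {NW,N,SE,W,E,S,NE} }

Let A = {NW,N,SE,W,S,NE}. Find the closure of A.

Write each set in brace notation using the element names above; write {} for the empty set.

{NW,N,SE,W,E,S,NE}

closure: X∖int(X∖A) = X∖{} = {NW,N,SE,W,E,S,NE}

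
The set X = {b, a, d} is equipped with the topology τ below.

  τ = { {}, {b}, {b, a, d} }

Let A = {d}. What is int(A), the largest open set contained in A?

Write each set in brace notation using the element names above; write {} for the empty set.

{}

U open, U⊆A: {}. int(A) = ⋃ = {}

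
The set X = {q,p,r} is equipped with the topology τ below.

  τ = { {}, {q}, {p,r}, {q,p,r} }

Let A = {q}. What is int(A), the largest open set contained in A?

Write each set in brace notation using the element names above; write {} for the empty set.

{q}

U open, U⊆A: {}, {q}. int(A) = ⋃ = {q}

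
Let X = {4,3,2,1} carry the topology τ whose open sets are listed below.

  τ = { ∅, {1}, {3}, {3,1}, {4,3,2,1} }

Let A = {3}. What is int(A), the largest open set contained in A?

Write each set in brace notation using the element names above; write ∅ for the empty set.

{3}

U open, U⊆A: ∅, {3}. int(A) = ⋃ = {3}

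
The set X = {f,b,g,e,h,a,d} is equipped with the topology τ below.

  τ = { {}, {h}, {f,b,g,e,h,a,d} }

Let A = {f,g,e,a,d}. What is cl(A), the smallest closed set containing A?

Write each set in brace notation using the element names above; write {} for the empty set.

complement {b,h}; its interior {h}; cl(A) = X∖{h} = {f,b,g,e,a,d}

{f,b,g,e,a,d}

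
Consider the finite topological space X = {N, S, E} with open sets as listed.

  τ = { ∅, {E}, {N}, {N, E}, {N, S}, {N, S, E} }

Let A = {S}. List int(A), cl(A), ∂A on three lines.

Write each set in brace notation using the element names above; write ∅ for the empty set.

open subsets of A: ∅; so int(A) = ∅
closure: X∖int(X∖A) = X∖{N, E} = {S}
∂A = {S} minus ∅ = {S}

int(A) = ∅
cl(A)  = {S}
∂A     = {S}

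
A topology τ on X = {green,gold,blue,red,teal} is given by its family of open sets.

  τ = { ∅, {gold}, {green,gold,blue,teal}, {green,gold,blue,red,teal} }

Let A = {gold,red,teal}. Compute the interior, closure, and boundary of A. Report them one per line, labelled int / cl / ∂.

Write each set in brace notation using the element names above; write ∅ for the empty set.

opens ⊆ A: ∅, {gold}; union → int = {gold}
complement {green,blue}; its interior ∅; cl(A) = X∖∅ = {green,gold,blue,red,teal}
boundary = {green,gold,blue,red,teal} ∖ {gold} = {green,blue,red,teal}

int(A) = {gold}
cl(A)  = {green,gold,blue,red,teal}
∂A     = {green,blue,red,teal}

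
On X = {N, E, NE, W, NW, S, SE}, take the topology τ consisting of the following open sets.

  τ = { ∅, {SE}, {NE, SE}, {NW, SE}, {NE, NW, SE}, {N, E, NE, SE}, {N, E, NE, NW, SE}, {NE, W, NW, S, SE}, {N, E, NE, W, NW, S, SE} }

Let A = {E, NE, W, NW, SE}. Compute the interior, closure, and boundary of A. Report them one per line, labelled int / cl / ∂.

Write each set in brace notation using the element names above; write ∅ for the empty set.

U open, U⊆A: ∅, {SE}, {NE, SE}, {NW, SE}, {NE, NW, SE}. int(A) = ⋃ = {NE, NW, SE}
X∖A={N, S}, int(X∖A)=∅, hence cl(A)={N, E, NE, W, NW, S, SE}
∂A: remove int from cl → {N, E, W, S}

int(A) = {NE, NW, SE}
cl(A)  = {N, E, NE, W, NW, S, SE}
∂A     = {N, E, W, S}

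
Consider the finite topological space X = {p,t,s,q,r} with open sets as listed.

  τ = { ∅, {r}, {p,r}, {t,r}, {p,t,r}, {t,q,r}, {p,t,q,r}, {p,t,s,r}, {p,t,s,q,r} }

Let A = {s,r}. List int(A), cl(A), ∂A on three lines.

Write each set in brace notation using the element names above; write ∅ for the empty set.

int(A) = {r}
cl(A)  = {p,t,s,q,r}
∂A     = {p,t,s,q}

U open, U⊆A: ∅, {r}. int(A) = ⋃ = {r}
X∖A={p,t,q}, int(X∖A)=∅, hence cl(A)={p,t,s,q,r}
∂A: remove int from cl → {p,t,s,q}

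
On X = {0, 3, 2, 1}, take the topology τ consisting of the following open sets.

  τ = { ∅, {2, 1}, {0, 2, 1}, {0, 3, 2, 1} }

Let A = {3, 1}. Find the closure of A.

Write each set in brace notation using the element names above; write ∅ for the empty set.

complement {0, 2}; its interior ∅; cl(A) = X∖∅ = {0, 3, 2, 1}

{0, 3, 2, 1}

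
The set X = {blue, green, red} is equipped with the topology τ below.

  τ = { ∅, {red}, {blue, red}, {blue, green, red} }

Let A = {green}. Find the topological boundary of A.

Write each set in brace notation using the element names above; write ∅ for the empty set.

{green}

interior: largest open inside A is ∅ (from ∅)
cl via duality: int({blue, red}) = {blue, red}, so X∖{blue, red} = {green}
cl∖int = {green}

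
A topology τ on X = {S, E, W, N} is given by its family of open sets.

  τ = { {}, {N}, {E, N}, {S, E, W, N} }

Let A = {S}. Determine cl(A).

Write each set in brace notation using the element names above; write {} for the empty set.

closure: X∖int(X∖A) = X∖{E, N} = {S, W}

{S, W}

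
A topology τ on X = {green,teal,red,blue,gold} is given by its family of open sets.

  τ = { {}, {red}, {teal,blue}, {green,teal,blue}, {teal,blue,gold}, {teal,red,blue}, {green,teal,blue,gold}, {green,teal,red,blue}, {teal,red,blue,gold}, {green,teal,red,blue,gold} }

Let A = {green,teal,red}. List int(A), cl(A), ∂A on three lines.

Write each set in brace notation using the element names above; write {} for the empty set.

int(A) = {red}
cl(A)  = {green,teal,red,blue,gold}
∂A     = {green,teal,blue,gold}

opens ⊆ A: {}, {red}; union → int = {red}
complement {blue,gold}; its interior {}; cl(A) = X∖{} = {green,teal,red,blue,gold}
boundary = {green,teal,red,blue,gold} ∖ {red} = {green,teal,blue,gold}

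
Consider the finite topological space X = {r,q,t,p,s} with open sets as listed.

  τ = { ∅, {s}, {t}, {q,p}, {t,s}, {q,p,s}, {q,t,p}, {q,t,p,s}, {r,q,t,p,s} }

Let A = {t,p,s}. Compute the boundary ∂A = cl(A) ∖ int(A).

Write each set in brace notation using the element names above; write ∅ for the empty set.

{r,q,p}

interior: largest open inside A is {t,s} (from ∅, {t}, {s}, {t,s})
cl via duality: int({r,q}) = ∅, so X∖∅ = {r,q,t,p,s}
cl∖int = {r,q,p}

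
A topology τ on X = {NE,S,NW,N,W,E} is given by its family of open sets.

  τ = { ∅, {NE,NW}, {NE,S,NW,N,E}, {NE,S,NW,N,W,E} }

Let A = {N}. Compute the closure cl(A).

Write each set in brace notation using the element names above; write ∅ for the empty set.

cl via duality: int({NE,S,NW,W,E}) = {NE,NW}, so X∖{NE,NW} = {S,N,W,E}

{S,N,W,E}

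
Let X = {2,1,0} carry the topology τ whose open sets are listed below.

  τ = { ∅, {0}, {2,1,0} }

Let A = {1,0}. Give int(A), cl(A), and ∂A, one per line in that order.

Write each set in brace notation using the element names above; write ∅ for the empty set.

interior: largest open inside A is {0} (from ∅, {0})
cl via duality: int({2}) = ∅, so X∖∅ = {2,1,0}
cl∖int = {2,1}

int(A) = {0}
cl(A)  = {2,1,0}
∂A     = {2,1}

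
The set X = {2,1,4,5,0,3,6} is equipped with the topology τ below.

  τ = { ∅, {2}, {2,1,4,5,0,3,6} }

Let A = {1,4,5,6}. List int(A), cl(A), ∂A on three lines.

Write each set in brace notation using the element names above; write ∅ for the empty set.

int(A) = ∅
cl(A)  = {1,4,5,0,3,6}
∂A     = {1,4,5,0,3,6}

U open, U⊆A: ∅. int(A) = ⋃ = ∅
X∖A={2,0,3}, int(X∖A)={2}, hence cl(A)={1,4,5,0,3,6}
∂A: remove int from cl → {1,4,5,0,3,6}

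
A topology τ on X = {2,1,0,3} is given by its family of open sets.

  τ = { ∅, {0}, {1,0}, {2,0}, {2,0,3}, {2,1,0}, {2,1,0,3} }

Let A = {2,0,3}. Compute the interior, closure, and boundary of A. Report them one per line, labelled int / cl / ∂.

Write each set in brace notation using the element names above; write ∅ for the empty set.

interior: largest open inside A is {2,0,3} (from ∅, {0}, {2,0}, {2,0,3})
cl via duality: int({1}) = ∅, so X∖∅ = {2,1,0,3}
cl∖int = {1}

int(A) = {2,0,3}
cl(A)  = {2,1,0,3}
∂A     = {1}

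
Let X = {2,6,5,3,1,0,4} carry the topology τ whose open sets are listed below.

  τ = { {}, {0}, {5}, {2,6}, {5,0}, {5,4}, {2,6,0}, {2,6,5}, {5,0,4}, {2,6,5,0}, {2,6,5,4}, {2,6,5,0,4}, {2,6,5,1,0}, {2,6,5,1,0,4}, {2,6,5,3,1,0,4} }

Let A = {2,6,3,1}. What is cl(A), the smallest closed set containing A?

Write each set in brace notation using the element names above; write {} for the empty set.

{2,6,3,1}

closure: X∖int(X∖A) = X∖{5,0,4} = {2,6,3,1}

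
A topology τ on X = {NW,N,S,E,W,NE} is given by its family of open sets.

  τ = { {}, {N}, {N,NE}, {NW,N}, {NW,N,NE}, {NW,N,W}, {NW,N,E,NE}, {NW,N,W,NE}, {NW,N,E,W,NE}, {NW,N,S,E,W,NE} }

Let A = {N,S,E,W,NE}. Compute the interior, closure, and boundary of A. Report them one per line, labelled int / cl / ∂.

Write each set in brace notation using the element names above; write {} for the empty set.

int(A) = {N,NE}
cl(A)  = {NW,N,S,E,W,NE}
∂A     = {NW,S,E,W}

interior: largest open inside A is {N,NE} (from {}, {N}, {N,NE})
cl via duality: int({NW}) = {}, so X∖{} = {NW,N,S,E,W,NE}
cl∖int = {NW,S,E,W}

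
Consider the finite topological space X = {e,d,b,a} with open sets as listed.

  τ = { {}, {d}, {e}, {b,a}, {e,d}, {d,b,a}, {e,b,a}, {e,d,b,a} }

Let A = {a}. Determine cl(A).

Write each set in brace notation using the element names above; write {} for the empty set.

complement {e,d,b}; its interior {e,d}; cl(A) = X∖{e,d} = {b,a}

{b,a}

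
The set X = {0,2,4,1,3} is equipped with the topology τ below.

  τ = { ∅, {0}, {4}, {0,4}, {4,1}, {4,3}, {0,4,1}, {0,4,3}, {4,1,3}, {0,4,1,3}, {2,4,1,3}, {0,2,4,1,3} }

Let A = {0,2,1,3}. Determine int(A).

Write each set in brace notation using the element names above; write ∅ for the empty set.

{0}

open subsets of A: ∅, {0}; so int(A) = {0}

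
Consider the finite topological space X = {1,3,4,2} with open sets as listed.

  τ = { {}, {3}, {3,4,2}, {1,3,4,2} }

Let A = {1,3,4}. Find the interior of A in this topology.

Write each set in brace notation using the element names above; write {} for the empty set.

{3}

U open, U⊆A: {}, {3}. int(A) = ⋃ = {3}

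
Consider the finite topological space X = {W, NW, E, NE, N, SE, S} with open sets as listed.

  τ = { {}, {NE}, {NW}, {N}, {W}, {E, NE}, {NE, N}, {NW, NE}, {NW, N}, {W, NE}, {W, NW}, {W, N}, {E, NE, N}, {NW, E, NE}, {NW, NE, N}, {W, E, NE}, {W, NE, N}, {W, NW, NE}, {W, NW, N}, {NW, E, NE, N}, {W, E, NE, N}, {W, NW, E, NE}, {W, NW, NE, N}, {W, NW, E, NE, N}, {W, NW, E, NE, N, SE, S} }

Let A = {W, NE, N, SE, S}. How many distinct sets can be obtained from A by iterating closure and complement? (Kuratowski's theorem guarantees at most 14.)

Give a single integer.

closure: X∖int(X∖A) = X∖{NW} = {W, E, NE, N, SE, S}
Let k=closure and c=complement:
  1. A     = {W, NE, N, SE, S}
  2. kA    = {W, E, NE, N, SE, S}
  3. cA    = {NW, E}
  4. ckA   = {NW}
  5. kcA   = {NW, E, SE, S}
  6. kckA  = {NW, SE, S}
  7. ckcA  = {W, NE, N}
  8. ckckA = {W, E, NE, N}
— saturated at 8

8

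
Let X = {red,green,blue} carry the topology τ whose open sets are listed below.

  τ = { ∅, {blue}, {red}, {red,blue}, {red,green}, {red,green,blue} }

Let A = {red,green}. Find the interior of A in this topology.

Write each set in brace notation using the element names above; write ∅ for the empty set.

open subsets of A: ∅, {red}, {red,green}; so int(A) = {red,green}

{red,green}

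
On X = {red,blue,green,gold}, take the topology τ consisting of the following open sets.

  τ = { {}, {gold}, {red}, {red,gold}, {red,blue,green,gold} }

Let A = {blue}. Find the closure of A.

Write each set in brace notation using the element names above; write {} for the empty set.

{blue,green}

X∖A={red,green,gold}, int(X∖A)={red,gold}, hence cl(A)={blue,green}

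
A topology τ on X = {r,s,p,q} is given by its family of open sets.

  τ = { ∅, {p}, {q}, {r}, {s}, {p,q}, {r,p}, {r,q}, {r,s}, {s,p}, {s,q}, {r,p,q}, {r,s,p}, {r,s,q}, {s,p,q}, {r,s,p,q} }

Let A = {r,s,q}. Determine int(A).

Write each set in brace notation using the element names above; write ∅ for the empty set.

{r,s,q}

U open, U⊆A: ∅, {q}, {r}, {s}, {r,q}, {r,s}, {s,q}, {r,s,q}. int(A) = ⋃ = {r,s,q}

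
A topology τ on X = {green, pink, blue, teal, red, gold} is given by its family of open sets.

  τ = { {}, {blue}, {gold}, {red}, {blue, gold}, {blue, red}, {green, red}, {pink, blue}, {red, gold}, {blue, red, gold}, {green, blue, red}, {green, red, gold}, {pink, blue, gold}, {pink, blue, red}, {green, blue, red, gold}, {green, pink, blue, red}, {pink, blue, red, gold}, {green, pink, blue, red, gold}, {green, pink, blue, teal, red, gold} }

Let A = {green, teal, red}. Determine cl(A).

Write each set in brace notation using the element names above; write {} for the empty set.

{green, teal, red}

complement {pink, blue, gold}; its interior {pink, blue, gold}; cl(A) = X∖{pink, blue, gold} = {green, teal, red}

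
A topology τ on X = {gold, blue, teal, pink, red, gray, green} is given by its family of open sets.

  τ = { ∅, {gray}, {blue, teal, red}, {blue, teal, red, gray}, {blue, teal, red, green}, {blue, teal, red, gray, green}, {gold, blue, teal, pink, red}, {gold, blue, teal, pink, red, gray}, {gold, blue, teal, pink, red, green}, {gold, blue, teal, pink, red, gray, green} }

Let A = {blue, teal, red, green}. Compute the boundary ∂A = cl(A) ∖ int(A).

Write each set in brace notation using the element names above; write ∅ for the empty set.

{gold, pink}

open subsets of A: ∅, {blue, teal, red}, {blue, teal, red, green}; so int(A) = {blue, teal, red, green}
closure: X∖int(X∖A) = X∖{gray} = {gold, blue, teal, pink, red, green}
∂A = {gold, blue, teal, pink, red, green} minus {blue, teal, red, green} = {gold, pink}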